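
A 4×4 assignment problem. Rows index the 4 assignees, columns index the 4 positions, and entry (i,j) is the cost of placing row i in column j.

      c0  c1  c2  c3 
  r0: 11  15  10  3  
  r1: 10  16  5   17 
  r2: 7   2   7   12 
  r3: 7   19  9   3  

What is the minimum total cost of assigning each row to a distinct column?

Minimum assignment cost: 17

optimal assignment: row0→col3 (cost 3), row1→col2 (cost 5), row2→col1 (cost 2), row3→col0 (cost 7)
total = 3 + 5 + 2 + 7 = 17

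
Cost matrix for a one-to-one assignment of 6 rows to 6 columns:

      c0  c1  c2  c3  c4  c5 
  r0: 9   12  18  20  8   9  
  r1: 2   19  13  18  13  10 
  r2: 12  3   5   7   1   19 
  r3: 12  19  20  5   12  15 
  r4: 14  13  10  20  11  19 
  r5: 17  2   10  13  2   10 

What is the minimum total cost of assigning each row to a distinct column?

optimal assignment: row0→col5 (cost 9), row1→col0 (cost 2), row2→col4 (cost 1), row3→col3 (cost 5), row4→col2 (cost 10), row5→col1 (cost 2)
total = 9 + 2 + 1 + 5 + 10 + 2 = 29

Minimum assignment cost: 29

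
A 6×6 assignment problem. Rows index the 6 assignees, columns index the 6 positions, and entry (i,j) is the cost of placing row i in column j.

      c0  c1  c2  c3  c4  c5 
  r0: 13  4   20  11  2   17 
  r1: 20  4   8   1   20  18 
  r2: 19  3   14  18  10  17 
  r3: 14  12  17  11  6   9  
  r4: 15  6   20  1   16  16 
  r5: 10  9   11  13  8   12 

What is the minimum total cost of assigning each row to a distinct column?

optimal assignment: row0→col4 (cost 2), row1→col2 (cost 8), row2→col1 (cost 3), row3→col5 (cost 9), row4→col3 (cost 1), row5→col0 (cost 10)
total = 2 + 8 + 3 + 9 + 1 + 10 = 33

Minimum assignment cost: 33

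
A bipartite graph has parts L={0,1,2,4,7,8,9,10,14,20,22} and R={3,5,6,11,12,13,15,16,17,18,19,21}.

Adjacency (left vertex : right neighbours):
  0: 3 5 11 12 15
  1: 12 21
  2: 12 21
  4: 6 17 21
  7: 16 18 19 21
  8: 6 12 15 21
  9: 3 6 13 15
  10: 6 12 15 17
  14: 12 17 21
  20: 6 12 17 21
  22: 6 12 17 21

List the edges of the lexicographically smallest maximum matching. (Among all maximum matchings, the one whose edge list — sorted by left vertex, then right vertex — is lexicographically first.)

|M| = 8 (so the lex-smallest maximum matching has 8 edges)
process left vertices in ascending order; for each, take the smallest-labelled available neighbour that still permits 8 edges overall, or leave it unmatched if none does
lex-smallest matching: {0-3, 1-12, 2-21, 4-6, 7-16, 8-15, 9-13, 10-17}

Lex-smallest maximum matching: {(0,3), (1,12), (2,21), (4,6), (7,16), (8,15), (9,13), (10,17)}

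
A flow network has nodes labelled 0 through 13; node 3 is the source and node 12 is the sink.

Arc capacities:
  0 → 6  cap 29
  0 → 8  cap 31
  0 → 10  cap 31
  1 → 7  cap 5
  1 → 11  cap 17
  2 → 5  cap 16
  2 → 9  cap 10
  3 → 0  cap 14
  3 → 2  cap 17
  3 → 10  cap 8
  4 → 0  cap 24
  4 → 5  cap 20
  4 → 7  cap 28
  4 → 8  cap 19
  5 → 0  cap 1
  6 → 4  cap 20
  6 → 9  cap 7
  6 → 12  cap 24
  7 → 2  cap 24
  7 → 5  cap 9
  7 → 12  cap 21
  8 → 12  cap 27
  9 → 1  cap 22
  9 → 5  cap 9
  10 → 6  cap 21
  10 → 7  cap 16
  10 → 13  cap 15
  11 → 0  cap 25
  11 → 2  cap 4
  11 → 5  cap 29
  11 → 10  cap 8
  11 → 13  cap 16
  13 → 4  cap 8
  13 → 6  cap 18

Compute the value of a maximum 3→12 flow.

augment #1: 3→0→6→12 bottleneck 14, total now 14
augment #2: 3→10→6→12 bottleneck 8, total now 22
augment #3: 3→2→5→0→6→12 bottleneck 1, total now 23
augment #4: 3→2→9→1→7→12 bottleneck 5, total now 28
augment #5: 3→2→9→1→11→0→6→12 bottleneck 1, total now 29
augment #6: 3→2→9→1→11→0→8→12 bottleneck 4, total now 33

Maximum flow value: 33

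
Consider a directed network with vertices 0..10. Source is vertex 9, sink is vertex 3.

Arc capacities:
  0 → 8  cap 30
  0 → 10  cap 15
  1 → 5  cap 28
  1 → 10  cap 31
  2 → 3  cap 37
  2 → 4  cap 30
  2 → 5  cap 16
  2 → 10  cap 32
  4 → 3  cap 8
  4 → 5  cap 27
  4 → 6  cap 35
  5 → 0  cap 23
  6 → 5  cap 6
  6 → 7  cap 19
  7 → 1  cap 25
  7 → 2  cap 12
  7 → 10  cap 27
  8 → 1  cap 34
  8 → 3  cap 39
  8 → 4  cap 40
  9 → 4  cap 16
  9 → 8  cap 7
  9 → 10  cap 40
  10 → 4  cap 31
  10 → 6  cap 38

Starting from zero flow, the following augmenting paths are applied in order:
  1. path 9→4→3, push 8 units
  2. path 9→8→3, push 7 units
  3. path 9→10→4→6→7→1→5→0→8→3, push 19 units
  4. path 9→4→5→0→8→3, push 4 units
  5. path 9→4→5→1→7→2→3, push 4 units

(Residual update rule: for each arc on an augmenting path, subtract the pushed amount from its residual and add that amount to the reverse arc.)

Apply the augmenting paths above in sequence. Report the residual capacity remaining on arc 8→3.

after path 1 (9→4→3, push 8): res(8,3)=39
after path 2 (9→8→3, push 7): res(8,3)=32
after path 3 (9→10→4→6→7→1→5→0→8→3, push 19): res(8,3)=13
after path 4 (9→4→5→0→8→3, push 4): res(8,3)=9
after path 5 (9→4→5→1→7→2→3, push 4): res(8,3)=9

Residual capacity of (8,3): 9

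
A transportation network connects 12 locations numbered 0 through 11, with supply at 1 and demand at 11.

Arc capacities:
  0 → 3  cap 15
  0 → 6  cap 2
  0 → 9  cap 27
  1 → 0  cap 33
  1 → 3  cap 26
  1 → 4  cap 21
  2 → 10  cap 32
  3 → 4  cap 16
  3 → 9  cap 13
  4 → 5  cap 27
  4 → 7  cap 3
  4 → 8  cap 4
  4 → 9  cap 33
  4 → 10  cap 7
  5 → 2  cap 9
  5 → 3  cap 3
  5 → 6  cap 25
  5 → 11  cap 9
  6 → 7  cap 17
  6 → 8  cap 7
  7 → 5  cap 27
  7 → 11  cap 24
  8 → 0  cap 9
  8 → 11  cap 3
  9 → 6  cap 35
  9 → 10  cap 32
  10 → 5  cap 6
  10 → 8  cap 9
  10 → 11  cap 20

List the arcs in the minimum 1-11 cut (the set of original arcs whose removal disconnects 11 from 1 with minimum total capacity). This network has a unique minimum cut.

augment #1: 1→4→5→11 push 9
augment #2: 1→4→7→11 push 3
augment #3: 1→4→8→11 push 3
augment #4: 1→4→10→11 push 6
augment #5: 1→0→6→7→11 push 2
augment #6: 1→0→9→10→11 push 14
augment #7: 1→0→9→6→7→11 push 13
augment #8: 1→3→9→6→7→11 push 2
max flow = 52; residual-reachable set from 1 gives S-side
cut edges (S→T): {(4,7), (5,11), (6,7), (8,11), (10,11)} total cap 52

Min-cut arcs: {(4,7), (5,11), (6,7), (8,11), (10,11)} (total capacity 52)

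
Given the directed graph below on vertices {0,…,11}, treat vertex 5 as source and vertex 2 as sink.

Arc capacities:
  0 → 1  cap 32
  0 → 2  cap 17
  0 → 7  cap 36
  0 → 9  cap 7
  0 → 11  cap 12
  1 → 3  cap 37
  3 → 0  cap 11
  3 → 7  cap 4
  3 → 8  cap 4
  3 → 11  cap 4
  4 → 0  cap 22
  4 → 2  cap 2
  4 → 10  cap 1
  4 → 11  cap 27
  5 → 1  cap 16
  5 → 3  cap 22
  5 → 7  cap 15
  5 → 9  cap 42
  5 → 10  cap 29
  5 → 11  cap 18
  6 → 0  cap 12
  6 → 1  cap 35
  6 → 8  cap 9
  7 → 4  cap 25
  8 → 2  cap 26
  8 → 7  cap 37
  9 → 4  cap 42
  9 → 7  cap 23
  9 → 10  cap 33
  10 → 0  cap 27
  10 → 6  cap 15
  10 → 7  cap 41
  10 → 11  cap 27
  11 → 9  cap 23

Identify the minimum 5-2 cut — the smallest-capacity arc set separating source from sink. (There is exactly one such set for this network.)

Min-cut arcs: {(0,2), (3,8), (4,2), (6,8)} (total capacity 32)

augment #1: 5→3→0→2 push 11
augment #2: 5→3→8→2 push 4
augment #3: 5→7→4→2 push 2
augment #4: 5→10→0→2 push 6
augment #5: 5→10→6→8→2 push 9
max flow = 32; residual-reachable set from 5 gives S-side
cut edges (S→T): {(0,2), (3,8), (4,2), (6,8)} total cap 32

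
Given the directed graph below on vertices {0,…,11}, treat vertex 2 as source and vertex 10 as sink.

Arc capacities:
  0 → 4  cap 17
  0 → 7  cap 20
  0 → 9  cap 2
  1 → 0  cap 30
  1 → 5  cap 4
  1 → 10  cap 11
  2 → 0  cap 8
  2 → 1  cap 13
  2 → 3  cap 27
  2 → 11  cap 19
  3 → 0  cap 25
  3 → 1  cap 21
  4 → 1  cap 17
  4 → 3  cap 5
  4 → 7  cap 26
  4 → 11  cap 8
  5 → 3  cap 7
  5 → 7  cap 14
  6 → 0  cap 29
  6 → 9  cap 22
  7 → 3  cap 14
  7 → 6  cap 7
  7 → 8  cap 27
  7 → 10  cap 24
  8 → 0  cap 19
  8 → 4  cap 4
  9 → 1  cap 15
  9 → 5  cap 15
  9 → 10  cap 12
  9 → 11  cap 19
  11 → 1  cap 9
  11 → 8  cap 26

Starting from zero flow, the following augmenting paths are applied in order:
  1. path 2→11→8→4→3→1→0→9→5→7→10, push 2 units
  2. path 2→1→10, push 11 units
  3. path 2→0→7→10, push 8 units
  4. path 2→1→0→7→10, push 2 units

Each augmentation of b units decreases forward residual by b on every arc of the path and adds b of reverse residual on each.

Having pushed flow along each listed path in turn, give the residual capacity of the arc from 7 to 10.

after path 1 (2→11→8→4→3→1→0→9→5→7→10, push 2): res(7,10)=22
after path 2 (2→1→10, push 11): res(7,10)=22
after path 3 (2→0→7→10, push 8): res(7,10)=14
after path 4 (2→1→0→7→10, push 2): res(7,10)=12

Residual capacity of (7,10): 12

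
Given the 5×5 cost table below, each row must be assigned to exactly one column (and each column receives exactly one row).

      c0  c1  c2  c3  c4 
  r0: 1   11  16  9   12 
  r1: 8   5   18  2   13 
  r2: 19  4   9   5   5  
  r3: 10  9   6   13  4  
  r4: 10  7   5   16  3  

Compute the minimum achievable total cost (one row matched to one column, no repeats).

one of 2 optimal assignments: row0→col0 (cost 1), row1→col3 (cost 2), row2→col1 (cost 4), row3→col2 (cost 6), row4→col4 (cost 3)
total = 1 + 2 + 4 + 6 + 3 = 16

Minimum assignment cost: 16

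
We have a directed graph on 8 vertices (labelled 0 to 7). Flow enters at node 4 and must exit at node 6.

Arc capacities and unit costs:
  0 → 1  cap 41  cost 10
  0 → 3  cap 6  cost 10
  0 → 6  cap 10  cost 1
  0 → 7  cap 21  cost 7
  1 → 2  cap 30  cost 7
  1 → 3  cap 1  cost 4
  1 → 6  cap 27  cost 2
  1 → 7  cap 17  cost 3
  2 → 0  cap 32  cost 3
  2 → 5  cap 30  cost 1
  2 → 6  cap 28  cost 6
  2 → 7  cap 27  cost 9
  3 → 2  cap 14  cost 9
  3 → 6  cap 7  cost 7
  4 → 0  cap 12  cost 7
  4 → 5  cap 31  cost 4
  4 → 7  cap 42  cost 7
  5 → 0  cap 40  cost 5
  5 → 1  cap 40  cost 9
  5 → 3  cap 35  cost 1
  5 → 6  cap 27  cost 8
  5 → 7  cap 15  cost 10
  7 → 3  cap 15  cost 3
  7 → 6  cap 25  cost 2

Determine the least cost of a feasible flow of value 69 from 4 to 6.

shortest-cost path #1: 4→0→6 push 10 @ unit cost 8 (adds 80)
shortest-cost path #2: 4→7→6 push 25 @ unit cost 9 (adds 225)
shortest-cost path #3: 4→5→6 push 27 @ unit cost 12 (adds 324)
shortest-cost path #4: 4→5→3→6 push 4 @ unit cost 12 (adds 48)
shortest-cost path #5: 4→7→3→6 push 3 @ unit cost 17 (adds 51)
total cost = 728

Minimum cost for 69 units: 728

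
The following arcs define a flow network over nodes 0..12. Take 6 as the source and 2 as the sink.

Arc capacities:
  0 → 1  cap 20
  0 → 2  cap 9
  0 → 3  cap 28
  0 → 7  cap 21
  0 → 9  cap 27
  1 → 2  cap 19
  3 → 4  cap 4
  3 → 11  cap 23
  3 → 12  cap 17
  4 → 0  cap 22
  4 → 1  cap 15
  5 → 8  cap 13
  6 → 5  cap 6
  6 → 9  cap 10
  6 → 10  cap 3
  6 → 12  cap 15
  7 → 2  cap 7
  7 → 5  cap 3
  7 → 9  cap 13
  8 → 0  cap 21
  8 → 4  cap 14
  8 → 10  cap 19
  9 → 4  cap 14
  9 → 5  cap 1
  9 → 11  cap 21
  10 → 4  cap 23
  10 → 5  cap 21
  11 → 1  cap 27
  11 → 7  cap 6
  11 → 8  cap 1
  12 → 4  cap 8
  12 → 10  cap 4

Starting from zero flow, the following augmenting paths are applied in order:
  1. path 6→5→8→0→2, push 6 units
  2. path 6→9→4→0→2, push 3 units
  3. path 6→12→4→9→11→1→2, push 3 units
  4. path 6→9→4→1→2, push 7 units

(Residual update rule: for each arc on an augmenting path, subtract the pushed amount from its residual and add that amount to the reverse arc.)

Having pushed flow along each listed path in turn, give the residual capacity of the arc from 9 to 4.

Residual capacity of (9,4): 7

after path 1 (6→5→8→0→2, push 6): res(9,4)=14
after path 2 (6→9→4→0→2, push 3): res(9,4)=11
after path 3 (6→12→4→9→11→1→2, push 3): res(9,4)=14
after path 4 (6→9→4→1→2, push 7): res(9,4)=7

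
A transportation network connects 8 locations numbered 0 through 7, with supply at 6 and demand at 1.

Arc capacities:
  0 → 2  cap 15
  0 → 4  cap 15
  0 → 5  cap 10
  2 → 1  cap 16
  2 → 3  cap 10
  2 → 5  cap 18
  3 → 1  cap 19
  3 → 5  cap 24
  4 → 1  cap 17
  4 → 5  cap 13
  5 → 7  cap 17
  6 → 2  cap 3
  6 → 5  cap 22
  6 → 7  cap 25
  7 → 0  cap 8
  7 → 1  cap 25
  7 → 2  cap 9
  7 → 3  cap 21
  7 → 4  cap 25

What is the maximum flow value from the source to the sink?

augment #1: 6→2→1 bottleneck 3, total now 3
augment #2: 6→7→1 bottleneck 25, total now 28
augment #3: 6→5→7→2→1 bottleneck 9, total now 37
augment #4: 6→5→7→3→1 bottleneck 8, total now 45

Maximum flow value: 45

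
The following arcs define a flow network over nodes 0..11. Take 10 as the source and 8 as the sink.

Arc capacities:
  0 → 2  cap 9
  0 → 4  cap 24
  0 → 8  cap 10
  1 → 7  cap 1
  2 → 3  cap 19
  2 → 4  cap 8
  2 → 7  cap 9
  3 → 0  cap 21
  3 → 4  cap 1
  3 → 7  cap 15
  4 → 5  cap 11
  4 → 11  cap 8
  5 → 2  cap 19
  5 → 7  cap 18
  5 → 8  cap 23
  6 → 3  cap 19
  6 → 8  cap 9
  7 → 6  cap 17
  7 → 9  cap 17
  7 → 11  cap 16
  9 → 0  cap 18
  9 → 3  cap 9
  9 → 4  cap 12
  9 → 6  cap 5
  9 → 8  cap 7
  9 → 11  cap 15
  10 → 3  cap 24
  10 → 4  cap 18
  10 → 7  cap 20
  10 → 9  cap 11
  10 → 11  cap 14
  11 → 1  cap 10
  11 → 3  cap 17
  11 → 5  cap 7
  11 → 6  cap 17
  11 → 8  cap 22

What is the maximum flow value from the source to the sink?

Maximum flow value: 66

augment #1: 10→9→8 bottleneck 7, total now 7
augment #2: 10→11→8 bottleneck 14, total now 21
augment #3: 10→3→0→8 bottleneck 10, total now 31
augment #4: 10→4→5→8 bottleneck 11, total now 42
augment #5: 10→4→11→8 bottleneck 7, total now 49
augment #6: 10→7→6→8 bottleneck 9, total now 58
augment #7: 10→7→11→8 bottleneck 1, total now 59
augment #8: 10→7→11→5→8 bottleneck 7, total now 66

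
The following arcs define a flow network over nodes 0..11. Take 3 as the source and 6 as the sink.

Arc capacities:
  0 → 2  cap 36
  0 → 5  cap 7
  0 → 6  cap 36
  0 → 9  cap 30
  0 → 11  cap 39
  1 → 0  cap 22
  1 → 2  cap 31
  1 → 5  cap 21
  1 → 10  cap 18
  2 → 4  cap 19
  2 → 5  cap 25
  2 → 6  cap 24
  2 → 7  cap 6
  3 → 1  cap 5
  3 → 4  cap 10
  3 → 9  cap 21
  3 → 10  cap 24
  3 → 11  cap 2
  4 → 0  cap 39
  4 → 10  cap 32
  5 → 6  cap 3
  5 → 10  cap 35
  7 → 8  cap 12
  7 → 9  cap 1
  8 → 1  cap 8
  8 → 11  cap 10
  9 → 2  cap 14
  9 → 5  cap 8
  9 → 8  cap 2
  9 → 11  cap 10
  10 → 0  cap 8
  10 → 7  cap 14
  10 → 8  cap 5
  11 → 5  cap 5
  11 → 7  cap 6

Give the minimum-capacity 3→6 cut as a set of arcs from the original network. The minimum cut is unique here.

Min-cut arcs: {(3,1), (3,4), (5,6), (8,1), (9,2), (10,0)} (total capacity 48)

augment #1: 3→1→0→6 push 5
augment #2: 3→4→0→6 push 10
augment #3: 3→9→2→6 push 14
augment #4: 3→9→5→6 push 3
augment #5: 3→10→0→6 push 8
augment #6: 3→9→8→1→0→6 push 2
augment #7: 3→10→8→1→0→6 push 5
augment #8: 3→10→7→8→1→0→6 push 1
max flow = 48; residual-reachable set from 3 gives S-side
cut edges (S→T): {(3,1), (3,4), (5,6), (8,1), (9,2), (10,0)} total cap 48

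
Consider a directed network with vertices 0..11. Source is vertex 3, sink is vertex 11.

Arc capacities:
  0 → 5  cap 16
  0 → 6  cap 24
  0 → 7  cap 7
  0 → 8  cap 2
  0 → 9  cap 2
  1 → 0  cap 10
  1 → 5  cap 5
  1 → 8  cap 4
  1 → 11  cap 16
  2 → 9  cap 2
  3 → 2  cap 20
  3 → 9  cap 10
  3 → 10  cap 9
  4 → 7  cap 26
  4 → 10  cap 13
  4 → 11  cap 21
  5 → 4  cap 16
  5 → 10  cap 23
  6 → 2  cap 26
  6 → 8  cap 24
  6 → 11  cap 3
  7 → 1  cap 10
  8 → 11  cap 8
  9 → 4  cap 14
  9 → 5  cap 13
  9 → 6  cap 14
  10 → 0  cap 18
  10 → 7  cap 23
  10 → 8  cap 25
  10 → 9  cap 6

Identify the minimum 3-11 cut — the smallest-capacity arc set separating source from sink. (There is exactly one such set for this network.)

Min-cut arcs: {(2,9), (3,9), (3,10)} (total capacity 21)

augment #1: 3→9→4→11 push 10
augment #2: 3→10→8→11 push 8
augment #3: 3→2→9→4→11 push 2
augment #4: 3→10→0→6→11 push 1
max flow = 21; residual-reachable set from 3 gives S-side
cut edges (S→T): {(2,9), (3,9), (3,10)} total cap 21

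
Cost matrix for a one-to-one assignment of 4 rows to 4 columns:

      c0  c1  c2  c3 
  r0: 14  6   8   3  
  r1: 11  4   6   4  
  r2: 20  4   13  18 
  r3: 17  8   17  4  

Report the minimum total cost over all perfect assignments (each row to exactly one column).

Minimum assignment cost: 27

optimal assignment: row0→col2 (cost 8), row1→col0 (cost 11), row2→col1 (cost 4), row3→col3 (cost 4)
total = 8 + 11 + 4 + 4 = 27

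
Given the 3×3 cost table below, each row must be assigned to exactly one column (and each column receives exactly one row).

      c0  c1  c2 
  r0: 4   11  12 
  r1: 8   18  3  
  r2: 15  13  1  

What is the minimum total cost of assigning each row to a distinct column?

one of 2 optimal assignments: row0→col0 (cost 4), row1→col2 (cost 3), row2→col1 (cost 13)
total = 4 + 3 + 13 = 20

Minimum assignment cost: 20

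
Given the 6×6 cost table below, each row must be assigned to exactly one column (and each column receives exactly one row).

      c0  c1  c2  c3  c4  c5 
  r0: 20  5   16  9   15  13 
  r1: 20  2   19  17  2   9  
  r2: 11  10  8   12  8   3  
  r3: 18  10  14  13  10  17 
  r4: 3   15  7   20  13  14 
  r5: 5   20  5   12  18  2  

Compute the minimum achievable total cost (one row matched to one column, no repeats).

Minimum assignment cost: 31

optimal assignment: row0→col1 (cost 5), row1→col4 (cost 2), row2→col5 (cost 3), row3→col3 (cost 13), row4→col0 (cost 3), row5→col2 (cost 5)
total = 5 + 2 + 3 + 13 + 3 + 5 = 31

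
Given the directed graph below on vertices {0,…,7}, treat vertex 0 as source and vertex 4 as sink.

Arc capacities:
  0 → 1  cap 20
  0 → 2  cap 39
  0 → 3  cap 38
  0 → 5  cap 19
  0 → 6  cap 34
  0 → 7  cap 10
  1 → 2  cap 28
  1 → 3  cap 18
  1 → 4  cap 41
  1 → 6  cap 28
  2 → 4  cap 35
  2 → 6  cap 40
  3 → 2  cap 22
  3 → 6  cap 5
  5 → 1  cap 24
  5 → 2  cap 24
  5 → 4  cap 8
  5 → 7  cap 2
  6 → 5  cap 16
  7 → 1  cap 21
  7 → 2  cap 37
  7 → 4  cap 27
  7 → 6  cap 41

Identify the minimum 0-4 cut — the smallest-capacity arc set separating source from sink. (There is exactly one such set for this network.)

augment #1: 0→1→4 push 20
augment #2: 0→2→4 push 35
augment #3: 0→5→4 push 8
augment #4: 0→7→4 push 10
augment #5: 0→5→1→4 push 11
augment #6: 0→6→5→1→4 push 10
augment #7: 0→6→5→7→4 push 2
max flow = 96; residual-reachable set from 0 gives S-side
cut edges (S→T): {(0,7), (1,4), (2,4), (5,4), (5,7)} total cap 96

Min-cut arcs: {(0,7), (1,4), (2,4), (5,4), (5,7)} (total capacity 96)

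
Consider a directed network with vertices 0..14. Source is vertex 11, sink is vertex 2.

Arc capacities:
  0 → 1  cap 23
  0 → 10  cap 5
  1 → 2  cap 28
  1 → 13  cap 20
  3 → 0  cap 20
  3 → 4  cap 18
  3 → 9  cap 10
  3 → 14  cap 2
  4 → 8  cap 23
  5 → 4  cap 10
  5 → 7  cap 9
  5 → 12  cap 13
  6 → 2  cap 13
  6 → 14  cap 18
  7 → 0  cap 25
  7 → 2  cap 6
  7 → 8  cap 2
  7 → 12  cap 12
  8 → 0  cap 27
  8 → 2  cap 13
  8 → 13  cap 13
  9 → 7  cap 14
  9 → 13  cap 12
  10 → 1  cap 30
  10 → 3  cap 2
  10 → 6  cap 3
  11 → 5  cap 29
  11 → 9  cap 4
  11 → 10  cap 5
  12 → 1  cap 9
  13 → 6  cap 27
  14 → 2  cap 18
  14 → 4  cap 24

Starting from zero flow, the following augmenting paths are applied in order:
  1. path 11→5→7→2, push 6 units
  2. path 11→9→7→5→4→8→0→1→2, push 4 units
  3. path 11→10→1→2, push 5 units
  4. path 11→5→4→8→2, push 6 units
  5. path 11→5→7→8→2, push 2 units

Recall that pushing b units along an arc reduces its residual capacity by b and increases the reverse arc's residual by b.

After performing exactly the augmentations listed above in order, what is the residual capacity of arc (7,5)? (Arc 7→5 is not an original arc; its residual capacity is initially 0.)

Residual capacity of (7,5): 4

after path 1 (11→5→7→2, push 6): res(7,5)=6
after path 2 (11→9→7→5→4→8→0→1→2, push 4): res(7,5)=2
after path 3 (11→10→1→2, push 5): res(7,5)=2
after path 4 (11→5→4→8→2, push 6): res(7,5)=2
after path 5 (11→5→7→8→2, push 2): res(7,5)=4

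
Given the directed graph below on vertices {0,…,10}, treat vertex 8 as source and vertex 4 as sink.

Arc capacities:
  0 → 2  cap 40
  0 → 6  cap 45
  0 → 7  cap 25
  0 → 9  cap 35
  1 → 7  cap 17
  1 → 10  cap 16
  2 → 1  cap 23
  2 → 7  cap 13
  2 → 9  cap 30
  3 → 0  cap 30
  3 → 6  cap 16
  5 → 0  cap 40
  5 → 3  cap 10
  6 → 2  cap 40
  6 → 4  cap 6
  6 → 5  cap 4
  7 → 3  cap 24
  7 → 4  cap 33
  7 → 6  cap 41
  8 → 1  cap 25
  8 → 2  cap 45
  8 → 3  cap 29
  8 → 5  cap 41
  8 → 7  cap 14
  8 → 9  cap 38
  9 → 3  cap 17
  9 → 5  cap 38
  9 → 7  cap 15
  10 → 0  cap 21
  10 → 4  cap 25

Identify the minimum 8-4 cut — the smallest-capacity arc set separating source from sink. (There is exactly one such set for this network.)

augment #1: 8→7→4 push 14
augment #2: 8→1→7→4 push 17
augment #3: 8→1→10→4 push 8
augment #4: 8→2→7→4 push 2
augment #5: 8→3→6→4 push 6
augment #6: 8→2→1→10→4 push 8
max flow = 55; residual-reachable set from 8 gives S-side
cut edges (S→T): {(1,10), (6,4), (7,4)} total cap 55

Min-cut arcs: {(1,10), (6,4), (7,4)} (total capacity 55)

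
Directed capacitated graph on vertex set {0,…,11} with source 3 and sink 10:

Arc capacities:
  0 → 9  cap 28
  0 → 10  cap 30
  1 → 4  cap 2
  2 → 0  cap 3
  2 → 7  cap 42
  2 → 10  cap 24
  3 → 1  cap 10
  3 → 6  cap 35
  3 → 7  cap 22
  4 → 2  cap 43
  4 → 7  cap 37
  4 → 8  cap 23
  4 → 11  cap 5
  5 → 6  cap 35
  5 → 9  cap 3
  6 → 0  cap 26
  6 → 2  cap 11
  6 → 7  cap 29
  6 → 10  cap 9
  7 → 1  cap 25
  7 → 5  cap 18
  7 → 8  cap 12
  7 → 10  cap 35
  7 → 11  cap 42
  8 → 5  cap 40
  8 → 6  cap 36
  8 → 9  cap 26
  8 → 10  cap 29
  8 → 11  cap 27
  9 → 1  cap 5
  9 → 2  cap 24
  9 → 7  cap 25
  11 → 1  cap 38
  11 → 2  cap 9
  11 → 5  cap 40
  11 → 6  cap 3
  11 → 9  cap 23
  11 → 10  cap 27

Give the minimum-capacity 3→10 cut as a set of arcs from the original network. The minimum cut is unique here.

augment #1: 3→6→10 push 9
augment #2: 3→7→10 push 22
augment #3: 3→6→0→10 push 26
augment #4: 3→1→4→2→10 push 2
max flow = 59; residual-reachable set from 3 gives S-side
cut edges (S→T): {(1,4), (3,6), (3,7)} total cap 59

Min-cut arcs: {(1,4), (3,6), (3,7)} (total capacity 59)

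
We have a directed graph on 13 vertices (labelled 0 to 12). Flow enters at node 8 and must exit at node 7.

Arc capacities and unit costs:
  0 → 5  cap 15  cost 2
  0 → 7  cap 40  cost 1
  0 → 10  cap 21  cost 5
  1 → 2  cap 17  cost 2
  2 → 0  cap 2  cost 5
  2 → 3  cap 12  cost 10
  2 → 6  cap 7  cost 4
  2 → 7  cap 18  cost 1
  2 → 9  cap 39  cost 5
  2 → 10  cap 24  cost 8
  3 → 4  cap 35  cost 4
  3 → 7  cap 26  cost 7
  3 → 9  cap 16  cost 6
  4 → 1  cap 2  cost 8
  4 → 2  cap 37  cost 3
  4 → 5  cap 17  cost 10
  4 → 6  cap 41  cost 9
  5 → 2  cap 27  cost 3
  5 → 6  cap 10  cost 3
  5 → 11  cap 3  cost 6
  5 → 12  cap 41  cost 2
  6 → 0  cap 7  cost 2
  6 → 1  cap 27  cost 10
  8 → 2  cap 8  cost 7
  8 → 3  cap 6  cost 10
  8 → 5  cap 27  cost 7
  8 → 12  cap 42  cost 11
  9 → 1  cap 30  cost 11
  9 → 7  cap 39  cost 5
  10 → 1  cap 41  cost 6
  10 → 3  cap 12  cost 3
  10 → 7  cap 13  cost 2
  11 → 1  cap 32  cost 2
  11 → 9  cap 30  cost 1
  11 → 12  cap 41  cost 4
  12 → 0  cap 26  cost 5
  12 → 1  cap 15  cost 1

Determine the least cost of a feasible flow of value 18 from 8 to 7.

Minimum cost for 18 units: 174

shortest-cost path #1: 8→2→7 push 8 @ unit cost 8 (adds 64)
shortest-cost path #2: 8→5→2→7 push 10 @ unit cost 11 (adds 110)
total cost = 174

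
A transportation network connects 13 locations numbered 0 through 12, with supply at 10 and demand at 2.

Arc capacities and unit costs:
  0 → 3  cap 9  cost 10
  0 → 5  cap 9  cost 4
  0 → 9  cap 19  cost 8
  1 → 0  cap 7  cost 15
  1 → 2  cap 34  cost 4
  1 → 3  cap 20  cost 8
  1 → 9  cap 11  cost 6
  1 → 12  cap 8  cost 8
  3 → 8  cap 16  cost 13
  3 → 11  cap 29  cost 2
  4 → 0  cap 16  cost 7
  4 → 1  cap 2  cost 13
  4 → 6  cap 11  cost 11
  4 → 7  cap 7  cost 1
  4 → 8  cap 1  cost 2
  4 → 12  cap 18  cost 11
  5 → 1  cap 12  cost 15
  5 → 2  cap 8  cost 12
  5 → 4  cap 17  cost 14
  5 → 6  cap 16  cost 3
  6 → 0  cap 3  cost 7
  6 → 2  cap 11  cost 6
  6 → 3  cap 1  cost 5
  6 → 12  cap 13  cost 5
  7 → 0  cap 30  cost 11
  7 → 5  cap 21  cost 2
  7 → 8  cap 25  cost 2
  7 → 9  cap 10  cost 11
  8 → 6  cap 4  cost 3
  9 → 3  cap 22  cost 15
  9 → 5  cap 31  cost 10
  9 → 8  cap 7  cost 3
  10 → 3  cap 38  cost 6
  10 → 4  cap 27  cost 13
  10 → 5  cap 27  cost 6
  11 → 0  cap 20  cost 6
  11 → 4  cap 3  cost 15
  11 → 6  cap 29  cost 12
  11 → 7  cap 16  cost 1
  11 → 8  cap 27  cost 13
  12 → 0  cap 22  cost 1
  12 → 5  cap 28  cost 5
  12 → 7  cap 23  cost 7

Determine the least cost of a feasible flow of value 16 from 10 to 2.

shortest-cost path #1: 10→5→6→2 push 11 @ unit cost 15 (adds 165)
shortest-cost path #2: 10→5→2 push 5 @ unit cost 18 (adds 90)
total cost = 255

Minimum cost for 16 units: 255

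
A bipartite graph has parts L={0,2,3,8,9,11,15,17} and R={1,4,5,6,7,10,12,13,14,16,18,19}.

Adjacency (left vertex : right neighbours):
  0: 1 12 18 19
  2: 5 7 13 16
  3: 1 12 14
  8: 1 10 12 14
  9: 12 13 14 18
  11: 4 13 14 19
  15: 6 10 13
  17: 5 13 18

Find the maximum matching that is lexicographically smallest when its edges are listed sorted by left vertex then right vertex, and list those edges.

Lex-smallest maximum matching: {(0,1), (2,5), (3,12), (8,10), (9,13), (11,4), (15,6), (17,18)}

|M| = 8 (so the lex-smallest maximum matching has 8 edges)
process left vertices in ascending order; for each, take the smallest-labelled available neighbour that still permits 8 edges overall, or leave it unmatched if none does
lex-smallest matching: {0-1, 2-5, 3-12, 8-10, 9-13, 11-4, 15-6, 17-18}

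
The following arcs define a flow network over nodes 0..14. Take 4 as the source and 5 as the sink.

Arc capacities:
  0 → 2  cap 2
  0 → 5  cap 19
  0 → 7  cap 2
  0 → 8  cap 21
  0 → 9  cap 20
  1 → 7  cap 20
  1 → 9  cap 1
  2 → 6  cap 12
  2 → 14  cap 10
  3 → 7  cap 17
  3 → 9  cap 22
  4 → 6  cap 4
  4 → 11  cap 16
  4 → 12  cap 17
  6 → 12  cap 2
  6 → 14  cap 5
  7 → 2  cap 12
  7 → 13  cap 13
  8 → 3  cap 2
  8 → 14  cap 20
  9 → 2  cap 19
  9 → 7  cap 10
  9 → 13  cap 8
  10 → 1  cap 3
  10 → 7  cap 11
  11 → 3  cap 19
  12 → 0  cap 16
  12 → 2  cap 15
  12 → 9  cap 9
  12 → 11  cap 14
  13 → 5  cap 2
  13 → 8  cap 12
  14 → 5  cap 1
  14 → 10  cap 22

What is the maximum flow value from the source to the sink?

Maximum flow value: 19

augment #1: 4→6→14→5 bottleneck 1, total now 1
augment #2: 4→12→0→5 bottleneck 16, total now 17
augment #3: 4→12→9→13→5 bottleneck 1, total now 18
augment #4: 4→6→12→9→13→5 bottleneck 1, total now 19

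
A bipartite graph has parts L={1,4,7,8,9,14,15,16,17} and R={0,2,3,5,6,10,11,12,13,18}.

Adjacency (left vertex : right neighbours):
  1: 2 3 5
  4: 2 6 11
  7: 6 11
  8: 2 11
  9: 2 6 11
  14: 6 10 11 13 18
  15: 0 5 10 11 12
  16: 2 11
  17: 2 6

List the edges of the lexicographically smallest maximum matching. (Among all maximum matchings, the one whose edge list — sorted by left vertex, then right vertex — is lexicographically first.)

Lex-smallest maximum matching: {(1,3), (4,2), (7,6), (8,11), (14,10), (15,0)}

|M| = 6 (so the lex-smallest maximum matching has 6 edges)
process left vertices in ascending order; for each, take the smallest-labelled available neighbour that still permits 6 edges overall, or leave it unmatched if none does
lex-smallest matching: {1-3, 4-2, 7-6, 8-11, 14-10, 15-0}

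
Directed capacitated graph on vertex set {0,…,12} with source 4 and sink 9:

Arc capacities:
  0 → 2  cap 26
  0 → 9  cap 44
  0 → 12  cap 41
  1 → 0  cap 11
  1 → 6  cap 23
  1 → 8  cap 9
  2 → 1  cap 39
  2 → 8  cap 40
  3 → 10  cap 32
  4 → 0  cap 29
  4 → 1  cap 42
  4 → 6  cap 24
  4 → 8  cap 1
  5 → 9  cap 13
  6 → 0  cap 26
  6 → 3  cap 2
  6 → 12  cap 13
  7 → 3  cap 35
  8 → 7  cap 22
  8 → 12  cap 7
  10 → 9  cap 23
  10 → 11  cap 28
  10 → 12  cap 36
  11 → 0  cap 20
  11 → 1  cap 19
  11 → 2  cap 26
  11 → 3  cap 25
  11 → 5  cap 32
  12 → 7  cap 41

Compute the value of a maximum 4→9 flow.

augment #1: 4→0→9 bottleneck 29, total now 29
augment #2: 4→1→0→9 bottleneck 11, total now 40
augment #3: 4→6→0→9 bottleneck 4, total now 44
augment #4: 4→6→3→10→9 bottleneck 2, total now 46
augment #5: 4→8→7→3→10→9 bottleneck 1, total now 47
augment #6: 4→1→8→7→3→10→9 bottleneck 9, total now 56
augment #7: 4→6→12→7→3→10→9 bottleneck 11, total now 67
augment #8: 4→6→12→7→3→10→11→5→9 bottleneck 2, total now 69
augment #9: 4→6→0→12→7→3→10→11→5→9 bottleneck 5, total now 74
augment #10: 4→1→6→0→12→7→3→10→11→5→9 bottleneck 2, total now 76

Maximum flow value: 76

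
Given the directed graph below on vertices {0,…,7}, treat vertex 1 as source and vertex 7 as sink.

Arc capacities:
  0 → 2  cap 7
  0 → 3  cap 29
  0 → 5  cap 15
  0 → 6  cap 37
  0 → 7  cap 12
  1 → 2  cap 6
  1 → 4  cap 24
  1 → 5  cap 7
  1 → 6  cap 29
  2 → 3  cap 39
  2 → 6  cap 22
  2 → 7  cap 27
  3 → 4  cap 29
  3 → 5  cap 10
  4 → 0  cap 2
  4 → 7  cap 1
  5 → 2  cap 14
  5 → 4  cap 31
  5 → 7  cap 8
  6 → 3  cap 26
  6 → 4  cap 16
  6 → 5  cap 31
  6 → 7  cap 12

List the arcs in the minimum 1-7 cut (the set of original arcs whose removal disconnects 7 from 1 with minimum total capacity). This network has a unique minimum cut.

Min-cut arcs: {(1,2), (4,0), (4,7), (5,2), (5,7), (6,7)} (total capacity 43)

augment #1: 1→2→7 push 6
augment #2: 1→4→7 push 1
augment #3: 1→5→7 push 7
augment #4: 1→6→7 push 12
augment #5: 1→4→0→7 push 2
augment #6: 1→6→5→7 push 1
augment #7: 1→6→5→2→7 push 14
max flow = 43; residual-reachable set from 1 gives S-side
cut edges (S→T): {(1,2), (4,0), (4,7), (5,2), (5,7), (6,7)} total cap 43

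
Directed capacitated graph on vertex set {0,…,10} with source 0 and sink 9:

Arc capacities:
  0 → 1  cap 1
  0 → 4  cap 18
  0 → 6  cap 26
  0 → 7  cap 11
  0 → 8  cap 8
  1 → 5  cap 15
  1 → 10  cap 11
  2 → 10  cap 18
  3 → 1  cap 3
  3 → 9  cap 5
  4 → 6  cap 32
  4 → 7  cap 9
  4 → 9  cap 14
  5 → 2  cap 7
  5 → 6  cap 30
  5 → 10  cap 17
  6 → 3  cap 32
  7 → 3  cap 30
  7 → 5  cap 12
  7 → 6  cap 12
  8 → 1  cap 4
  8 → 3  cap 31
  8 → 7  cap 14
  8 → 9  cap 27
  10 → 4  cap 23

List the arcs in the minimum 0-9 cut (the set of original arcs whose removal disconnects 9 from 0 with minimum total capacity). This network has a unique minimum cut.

augment #1: 0→4→9 push 14
augment #2: 0→8→9 push 8
augment #3: 0→6→3→9 push 5
max flow = 27; residual-reachable set from 0 gives S-side
cut edges (S→T): {(0,8), (3,9), (4,9)} total cap 27

Min-cut arcs: {(0,8), (3,9), (4,9)} (total capacity 27)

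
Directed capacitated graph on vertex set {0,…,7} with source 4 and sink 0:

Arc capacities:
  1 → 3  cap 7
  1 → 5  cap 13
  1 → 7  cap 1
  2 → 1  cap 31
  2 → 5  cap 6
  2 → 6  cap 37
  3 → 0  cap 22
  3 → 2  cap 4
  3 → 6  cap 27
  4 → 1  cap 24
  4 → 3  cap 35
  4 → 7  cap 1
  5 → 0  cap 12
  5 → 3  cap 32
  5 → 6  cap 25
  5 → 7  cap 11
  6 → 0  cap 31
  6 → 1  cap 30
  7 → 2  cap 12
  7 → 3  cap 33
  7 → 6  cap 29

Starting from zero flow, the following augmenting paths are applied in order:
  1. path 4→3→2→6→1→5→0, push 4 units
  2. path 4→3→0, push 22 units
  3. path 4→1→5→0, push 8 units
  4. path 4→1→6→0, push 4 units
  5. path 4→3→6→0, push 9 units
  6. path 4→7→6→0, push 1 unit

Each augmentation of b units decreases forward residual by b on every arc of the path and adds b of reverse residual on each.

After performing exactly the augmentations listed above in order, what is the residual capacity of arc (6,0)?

after path 1 (4→3→2→6→1→5→0, push 4): res(6,0)=31
after path 2 (4→3→0, push 22): res(6,0)=31
after path 3 (4→1→5→0, push 8): res(6,0)=31
after path 4 (4→1→6→0, push 4): res(6,0)=27
after path 5 (4→3→6→0, push 9): res(6,0)=18
after path 6 (4→7→6→0, push 1): res(6,0)=17

Residual capacity of (6,0): 17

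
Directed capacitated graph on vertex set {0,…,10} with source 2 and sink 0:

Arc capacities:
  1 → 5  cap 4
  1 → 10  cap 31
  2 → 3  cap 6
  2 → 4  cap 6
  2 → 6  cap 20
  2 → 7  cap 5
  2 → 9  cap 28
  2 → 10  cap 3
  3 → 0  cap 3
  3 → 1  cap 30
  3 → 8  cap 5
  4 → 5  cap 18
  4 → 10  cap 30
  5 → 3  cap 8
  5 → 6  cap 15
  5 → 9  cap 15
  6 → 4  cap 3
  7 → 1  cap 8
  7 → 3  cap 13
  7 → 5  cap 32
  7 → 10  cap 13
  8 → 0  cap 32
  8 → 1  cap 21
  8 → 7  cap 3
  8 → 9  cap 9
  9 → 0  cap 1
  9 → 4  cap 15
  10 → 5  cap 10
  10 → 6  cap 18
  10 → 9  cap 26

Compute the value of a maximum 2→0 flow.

Maximum flow value: 9

augment #1: 2→3→0 bottleneck 3, total now 3
augment #2: 2→9→0 bottleneck 1, total now 4
augment #3: 2→3→8→0 bottleneck 3, total now 7
augment #4: 2→7→3→8→0 bottleneck 2, total now 9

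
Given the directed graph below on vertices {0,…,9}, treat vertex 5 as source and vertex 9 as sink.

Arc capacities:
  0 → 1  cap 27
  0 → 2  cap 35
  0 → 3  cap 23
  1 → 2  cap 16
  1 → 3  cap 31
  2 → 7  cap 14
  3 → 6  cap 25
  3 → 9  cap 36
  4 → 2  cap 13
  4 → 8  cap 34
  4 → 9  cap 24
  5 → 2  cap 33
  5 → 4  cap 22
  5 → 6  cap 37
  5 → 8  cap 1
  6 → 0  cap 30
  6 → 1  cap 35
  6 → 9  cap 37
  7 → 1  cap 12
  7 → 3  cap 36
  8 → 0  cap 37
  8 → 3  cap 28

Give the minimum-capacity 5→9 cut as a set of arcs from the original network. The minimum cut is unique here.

Min-cut arcs: {(2,7), (5,4), (5,6), (5,8)} (total capacity 74)

augment #1: 5→4→9 push 22
augment #2: 5→6→9 push 37
augment #3: 5→8→3→9 push 1
augment #4: 5→2→7→3→9 push 14
max flow = 74; residual-reachable set from 5 gives S-side
cut edges (S→T): {(2,7), (5,4), (5,6), (5,8)} total cap 74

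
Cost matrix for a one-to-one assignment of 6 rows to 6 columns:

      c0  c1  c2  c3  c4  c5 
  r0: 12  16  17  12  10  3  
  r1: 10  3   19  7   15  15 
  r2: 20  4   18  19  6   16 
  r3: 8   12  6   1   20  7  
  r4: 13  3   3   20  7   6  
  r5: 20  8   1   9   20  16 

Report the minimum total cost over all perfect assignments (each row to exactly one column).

Minimum assignment cost: 24

optimal assignment: row0→col5 (cost 3), row1→col0 (cost 10), row2→col4 (cost 6), row3→col3 (cost 1), row4→col1 (cost 3), row5→col2 (cost 1)
total = 3 + 10 + 6 + 1 + 3 + 1 = 24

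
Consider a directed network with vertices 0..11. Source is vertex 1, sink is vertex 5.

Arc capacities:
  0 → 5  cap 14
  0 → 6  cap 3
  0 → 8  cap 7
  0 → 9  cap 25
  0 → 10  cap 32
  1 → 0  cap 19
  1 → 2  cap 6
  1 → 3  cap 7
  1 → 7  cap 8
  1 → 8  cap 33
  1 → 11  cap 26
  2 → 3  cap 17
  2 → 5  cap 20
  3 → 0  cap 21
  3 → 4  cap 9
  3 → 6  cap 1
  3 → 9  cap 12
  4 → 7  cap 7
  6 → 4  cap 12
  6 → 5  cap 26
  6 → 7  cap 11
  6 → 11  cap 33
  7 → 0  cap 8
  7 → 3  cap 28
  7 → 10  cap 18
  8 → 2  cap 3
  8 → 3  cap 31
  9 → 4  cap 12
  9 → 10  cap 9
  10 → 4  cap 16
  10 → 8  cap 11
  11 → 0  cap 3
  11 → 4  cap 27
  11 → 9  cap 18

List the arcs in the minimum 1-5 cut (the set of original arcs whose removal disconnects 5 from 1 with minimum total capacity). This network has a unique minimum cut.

Min-cut arcs: {(0,5), (0,6), (1,2), (3,6), (8,2)} (total capacity 27)

augment #1: 1→0→5 push 14
augment #2: 1→2→5 push 6
augment #3: 1→0→6→5 push 3
augment #4: 1→3→6→5 push 1
augment #5: 1→8→2→5 push 3
max flow = 27; residual-reachable set from 1 gives S-side
cut edges (S→T): {(0,5), (0,6), (1,2), (3,6), (8,2)} total cap 27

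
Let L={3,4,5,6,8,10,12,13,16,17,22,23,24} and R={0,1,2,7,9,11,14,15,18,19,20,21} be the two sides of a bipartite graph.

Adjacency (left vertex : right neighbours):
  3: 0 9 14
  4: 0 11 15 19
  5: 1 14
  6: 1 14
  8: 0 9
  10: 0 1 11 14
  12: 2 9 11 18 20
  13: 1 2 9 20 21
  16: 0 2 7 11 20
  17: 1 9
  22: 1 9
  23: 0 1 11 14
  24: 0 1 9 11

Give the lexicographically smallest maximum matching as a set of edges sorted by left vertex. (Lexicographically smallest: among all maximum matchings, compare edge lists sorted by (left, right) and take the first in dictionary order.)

|M| = 9 (so the lex-smallest maximum matching has 9 edges)
process left vertices in ascending order; for each, take the smallest-labelled available neighbour that still permits 9 edges overall, or leave it unmatched if none does
lex-smallest matching: {3-0, 4-15, 5-1, 6-14, 8-9, 10-11, 12-2, 13-20, 16-7}

Lex-smallest maximum matching: {(3,0), (4,15), (5,1), (6,14), (8,9), (10,11), (12,2), (13,20), (16,7)}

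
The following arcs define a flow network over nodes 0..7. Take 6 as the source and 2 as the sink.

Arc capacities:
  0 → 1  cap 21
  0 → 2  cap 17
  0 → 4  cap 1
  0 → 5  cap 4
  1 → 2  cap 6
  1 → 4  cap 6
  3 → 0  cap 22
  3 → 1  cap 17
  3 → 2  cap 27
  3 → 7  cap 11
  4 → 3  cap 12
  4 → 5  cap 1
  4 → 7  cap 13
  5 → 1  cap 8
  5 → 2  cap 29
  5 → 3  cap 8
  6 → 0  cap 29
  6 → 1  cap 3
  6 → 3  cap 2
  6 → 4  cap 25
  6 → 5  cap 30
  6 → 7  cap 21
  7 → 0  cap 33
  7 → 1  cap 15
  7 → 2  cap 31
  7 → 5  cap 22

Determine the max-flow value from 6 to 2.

Maximum flow value: 105

augment #1: 6→0→2 bottleneck 17, total now 17
augment #2: 6→1→2 bottleneck 3, total now 20
augment #3: 6→3→2 bottleneck 2, total now 22
augment #4: 6→5→2 bottleneck 29, total now 51
augment #5: 6→7→2 bottleneck 21, total now 72
augment #6: 6→0→1→2 bottleneck 3, total now 75
augment #7: 6→4→3→2 bottleneck 12, total now 87
augment #8: 6→4→7→2 bottleneck 10, total now 97
augment #9: 6→5→3→2 bottleneck 1, total now 98
augment #10: 6→0→5→3→2 bottleneck 4, total now 102
augment #11: 6→4→5→3→2 bottleneck 1, total now 103
augment #12: 6→4→7→5→3→2 bottleneck 2, total now 105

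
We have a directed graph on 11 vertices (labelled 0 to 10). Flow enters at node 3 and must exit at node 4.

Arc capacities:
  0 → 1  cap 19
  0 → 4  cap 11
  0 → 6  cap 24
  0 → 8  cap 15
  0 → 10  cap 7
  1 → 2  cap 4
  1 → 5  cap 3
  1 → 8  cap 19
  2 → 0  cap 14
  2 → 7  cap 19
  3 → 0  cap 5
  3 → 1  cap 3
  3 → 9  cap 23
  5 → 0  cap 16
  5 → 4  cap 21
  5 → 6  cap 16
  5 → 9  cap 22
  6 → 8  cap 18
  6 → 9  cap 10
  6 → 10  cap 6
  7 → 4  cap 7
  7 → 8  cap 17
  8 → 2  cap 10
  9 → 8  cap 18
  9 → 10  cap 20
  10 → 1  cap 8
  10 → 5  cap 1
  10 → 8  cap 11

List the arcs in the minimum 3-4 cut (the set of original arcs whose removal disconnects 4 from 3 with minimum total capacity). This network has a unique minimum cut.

augment #1: 3→0→4 push 5
augment #2: 3→1→5→4 push 3
augment #3: 3→9→10→5→4 push 1
augment #4: 3→9→8→2→0→4 push 6
augment #5: 3→9→8→2→7→4 push 4
augment #6: 3→9→10→1→2→7→4 push 3
max flow = 22; residual-reachable set from 3 gives S-side
cut edges (S→T): {(0,4), (1,5), (7,4), (10,5)} total cap 22

Min-cut arcs: {(0,4), (1,5), (7,4), (10,5)} (total capacity 22)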